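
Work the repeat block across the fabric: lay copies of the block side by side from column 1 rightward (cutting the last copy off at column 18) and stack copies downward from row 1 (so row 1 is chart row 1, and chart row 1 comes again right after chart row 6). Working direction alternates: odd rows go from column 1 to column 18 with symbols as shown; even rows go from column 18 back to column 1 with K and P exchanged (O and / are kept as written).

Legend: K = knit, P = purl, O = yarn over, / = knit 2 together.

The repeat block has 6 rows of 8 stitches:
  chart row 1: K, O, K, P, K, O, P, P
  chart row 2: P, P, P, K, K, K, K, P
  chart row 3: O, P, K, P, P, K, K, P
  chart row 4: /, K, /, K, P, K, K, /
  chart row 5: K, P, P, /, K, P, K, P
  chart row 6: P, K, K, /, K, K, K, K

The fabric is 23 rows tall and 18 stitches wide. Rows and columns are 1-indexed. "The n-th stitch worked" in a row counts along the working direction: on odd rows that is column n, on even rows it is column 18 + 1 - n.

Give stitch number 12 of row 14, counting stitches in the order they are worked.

Result:
P

Derivation:
Row 14 uses chart row ((14-1) mod 6)+1 = 2. Row 14 is even, so WS.
Chart row 2 tiled across columns 1-18: P P P K K K K P P P P K K K K P P P
WS row: flip the tiled sequence (start at column 18) and apply K<->P; O and / stay.
Row 14 as worked: K K K P P P P K K K K P P P P K K K
Counting 12 along the worked row gives P.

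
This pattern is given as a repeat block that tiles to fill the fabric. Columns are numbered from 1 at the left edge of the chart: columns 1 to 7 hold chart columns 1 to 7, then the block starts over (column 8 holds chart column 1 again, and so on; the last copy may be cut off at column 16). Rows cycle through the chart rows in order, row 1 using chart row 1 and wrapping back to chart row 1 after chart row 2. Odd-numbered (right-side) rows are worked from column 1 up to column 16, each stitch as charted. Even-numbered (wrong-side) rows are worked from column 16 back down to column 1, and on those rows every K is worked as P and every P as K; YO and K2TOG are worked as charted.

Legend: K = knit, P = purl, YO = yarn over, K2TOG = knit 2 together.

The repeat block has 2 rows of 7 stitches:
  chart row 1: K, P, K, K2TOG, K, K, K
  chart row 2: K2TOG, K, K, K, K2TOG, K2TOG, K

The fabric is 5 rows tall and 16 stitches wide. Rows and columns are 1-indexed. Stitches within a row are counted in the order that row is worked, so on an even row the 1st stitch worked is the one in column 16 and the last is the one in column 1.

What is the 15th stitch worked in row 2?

Row 2 uses chart row ((2-1) mod 2)+1 = 2. Row 2 is even, so WS.
Chart row 2 tiled across columns 1-16: K2TOG K K K K2TOG K2TOG K K2TOG K K K K2TOG K2TOG K K2TOG K
Wrong side: read the tiled row from column 16 down to 1 and exchange K with P (leave YO, K2TOG).
Row 2 as worked: P K2TOG P K2TOG K2TOG P P P K2TOG P K2TOG K2TOG P P P K2TOG
Counting 15 along the worked row gives P.

Result:
P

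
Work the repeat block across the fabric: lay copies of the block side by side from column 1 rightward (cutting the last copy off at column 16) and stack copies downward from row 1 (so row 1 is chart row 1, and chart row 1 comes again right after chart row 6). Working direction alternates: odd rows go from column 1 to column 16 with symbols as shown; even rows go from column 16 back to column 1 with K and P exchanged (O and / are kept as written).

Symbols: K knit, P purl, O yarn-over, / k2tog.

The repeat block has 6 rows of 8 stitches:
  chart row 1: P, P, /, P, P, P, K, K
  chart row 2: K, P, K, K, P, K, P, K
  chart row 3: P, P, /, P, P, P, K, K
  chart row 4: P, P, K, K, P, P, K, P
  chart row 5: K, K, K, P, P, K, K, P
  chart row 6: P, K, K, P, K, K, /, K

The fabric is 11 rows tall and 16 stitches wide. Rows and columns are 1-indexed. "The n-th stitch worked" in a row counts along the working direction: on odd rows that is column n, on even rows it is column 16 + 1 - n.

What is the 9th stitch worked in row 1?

For row 1: chart row = ((1-1) mod 6) + 1 = 1; this is a RS (odd) row.
Chart row 1 tiled across columns 1-16: P P / P P P K K P P / P P P K K
Right side: take the tiled row as-is (worked left to right from column 1).
Stitch 9 in working order -> P

Result:
P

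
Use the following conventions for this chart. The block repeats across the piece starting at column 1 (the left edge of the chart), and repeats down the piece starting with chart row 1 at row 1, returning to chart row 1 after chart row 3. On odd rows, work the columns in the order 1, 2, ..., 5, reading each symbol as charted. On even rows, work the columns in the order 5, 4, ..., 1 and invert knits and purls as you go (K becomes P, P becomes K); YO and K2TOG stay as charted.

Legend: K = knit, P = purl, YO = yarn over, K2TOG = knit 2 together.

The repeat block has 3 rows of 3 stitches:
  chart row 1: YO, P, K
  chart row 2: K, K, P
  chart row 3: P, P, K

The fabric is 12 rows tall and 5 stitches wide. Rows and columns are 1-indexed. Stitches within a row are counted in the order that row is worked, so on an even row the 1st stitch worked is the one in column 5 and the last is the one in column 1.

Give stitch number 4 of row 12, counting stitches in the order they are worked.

== STITCH ==
K

Derivation:
Row 12: (12-1) mod 3 = 2, so use chart row 3. Even row -> WS.
Chart row 3 tiled across columns 1-5: P P K P P
WS row: flip the tiled sequence (start at column 5) and apply K<->P; YO and K2TOG stay.
Row 12 as worked: K K P K K
Counting 4 along the worked row gives K.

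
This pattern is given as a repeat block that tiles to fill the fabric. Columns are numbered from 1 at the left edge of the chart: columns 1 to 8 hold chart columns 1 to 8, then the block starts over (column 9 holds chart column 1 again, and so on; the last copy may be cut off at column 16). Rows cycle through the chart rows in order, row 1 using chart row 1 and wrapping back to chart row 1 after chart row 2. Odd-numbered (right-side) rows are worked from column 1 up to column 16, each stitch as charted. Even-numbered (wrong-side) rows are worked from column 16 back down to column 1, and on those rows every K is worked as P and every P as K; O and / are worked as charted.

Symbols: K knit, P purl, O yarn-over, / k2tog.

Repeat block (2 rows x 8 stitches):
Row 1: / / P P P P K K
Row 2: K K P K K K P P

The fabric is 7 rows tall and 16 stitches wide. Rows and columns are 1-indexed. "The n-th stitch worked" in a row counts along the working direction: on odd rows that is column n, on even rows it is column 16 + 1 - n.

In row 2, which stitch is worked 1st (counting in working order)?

For row 2: chart row = ((2-1) mod 2) + 1 = 2; this is a WS (even) row.
Chart row 2 tiled across columns 1-16: K K P K K K P P K K P K K K P P
WS row: flip the tiled sequence (start at column 16) and apply K<->P; O and / stay.
Row 2 as worked: K K P P P K P P K K P P P K P P
Counting 1 along the worked row gives K.

Result:
K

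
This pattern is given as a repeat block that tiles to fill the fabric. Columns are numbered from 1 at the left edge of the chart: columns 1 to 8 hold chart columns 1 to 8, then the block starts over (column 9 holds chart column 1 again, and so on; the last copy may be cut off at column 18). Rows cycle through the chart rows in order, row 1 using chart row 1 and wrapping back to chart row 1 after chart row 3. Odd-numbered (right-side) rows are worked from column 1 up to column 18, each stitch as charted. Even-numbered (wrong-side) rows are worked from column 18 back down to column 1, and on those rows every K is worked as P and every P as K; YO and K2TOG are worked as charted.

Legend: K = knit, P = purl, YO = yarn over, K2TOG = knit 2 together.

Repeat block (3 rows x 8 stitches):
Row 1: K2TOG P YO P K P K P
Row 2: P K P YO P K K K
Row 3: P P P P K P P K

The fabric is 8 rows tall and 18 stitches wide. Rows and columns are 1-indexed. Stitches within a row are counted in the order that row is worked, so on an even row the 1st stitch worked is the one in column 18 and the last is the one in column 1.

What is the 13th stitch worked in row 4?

Row 4: (4-1) mod 3 = 0, so use chart row 1. Even row -> WS.
Chart row 1 tiled across columns 1-18: K2TOG P YO P K P K P K2TOG P YO P K P K P K2TOG P
WS: work from column 18 back to column 1 (reverse the tiled row), swapping K<->P (YO and K2TOG unchanged).
Row 4 as worked: K K2TOG K P K P K YO K K2TOG K P K P K YO K K2TOG
Counting 13 along the worked row gives K.

== STITCH ==
K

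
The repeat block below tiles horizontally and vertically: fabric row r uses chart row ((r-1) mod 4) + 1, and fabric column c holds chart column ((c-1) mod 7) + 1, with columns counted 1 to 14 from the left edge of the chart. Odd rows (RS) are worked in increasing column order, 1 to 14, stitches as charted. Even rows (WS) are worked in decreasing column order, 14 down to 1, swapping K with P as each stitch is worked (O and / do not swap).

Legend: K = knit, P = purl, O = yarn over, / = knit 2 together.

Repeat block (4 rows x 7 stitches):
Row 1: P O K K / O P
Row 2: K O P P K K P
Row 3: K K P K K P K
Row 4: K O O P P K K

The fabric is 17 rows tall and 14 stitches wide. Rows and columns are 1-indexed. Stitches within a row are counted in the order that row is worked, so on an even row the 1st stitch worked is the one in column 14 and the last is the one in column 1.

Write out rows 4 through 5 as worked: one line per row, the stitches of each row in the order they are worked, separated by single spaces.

Rows as worked:
P P K K O O P P P K K O O P
P O K K / O P P O K K / O P

Derivation:
Row 4: chart row 4, WS - tiled (columns 1-14): K O O P P K K K O O P P K K; work from column 14 back to 1 with K<->P swapped.
Row 5: chart row 1, RS - tile across columns 1-14 and work as-is.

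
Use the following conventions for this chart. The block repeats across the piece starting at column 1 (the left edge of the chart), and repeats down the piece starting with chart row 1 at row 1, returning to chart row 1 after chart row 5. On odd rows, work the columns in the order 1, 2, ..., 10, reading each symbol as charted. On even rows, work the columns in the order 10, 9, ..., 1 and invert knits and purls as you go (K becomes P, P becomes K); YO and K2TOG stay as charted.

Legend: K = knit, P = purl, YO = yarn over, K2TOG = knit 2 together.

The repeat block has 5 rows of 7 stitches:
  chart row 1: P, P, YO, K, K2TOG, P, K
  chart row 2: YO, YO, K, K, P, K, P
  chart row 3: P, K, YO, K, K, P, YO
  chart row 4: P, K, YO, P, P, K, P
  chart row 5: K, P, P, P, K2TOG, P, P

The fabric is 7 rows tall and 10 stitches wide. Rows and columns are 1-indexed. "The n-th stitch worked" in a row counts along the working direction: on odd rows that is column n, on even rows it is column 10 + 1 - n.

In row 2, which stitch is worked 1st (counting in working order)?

For row 2: chart row = ((2-1) mod 5) + 1 = 2; this is a WS (even) row.
Chart row 2 tiled across columns 1-10: YO YO K K P K P YO YO K
WS: work from column 10 back to column 1 (reverse the tiled row), swapping K<->P (YO and K2TOG unchanged).
Row 2 as worked: P YO YO K P K P P YO YO
Counting 1 along the worked row gives P.

Stitch:
P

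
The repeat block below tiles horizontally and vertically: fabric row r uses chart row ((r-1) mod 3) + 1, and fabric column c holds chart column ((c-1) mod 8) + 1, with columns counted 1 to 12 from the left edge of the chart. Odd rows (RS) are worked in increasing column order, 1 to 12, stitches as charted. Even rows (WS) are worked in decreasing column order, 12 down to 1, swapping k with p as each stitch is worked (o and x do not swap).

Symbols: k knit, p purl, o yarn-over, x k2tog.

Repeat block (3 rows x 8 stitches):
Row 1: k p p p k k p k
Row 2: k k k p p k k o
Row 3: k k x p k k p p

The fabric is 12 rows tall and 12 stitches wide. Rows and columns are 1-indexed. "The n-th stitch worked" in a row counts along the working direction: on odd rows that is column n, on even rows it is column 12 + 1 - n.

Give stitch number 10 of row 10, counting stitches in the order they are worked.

For row 10: chart row = ((10-1) mod 3) + 1 = 1; this is a WS (even) row.
Chart row 1 tiled across columns 1-12: k p p p k k p k k p p p
WS row: flip the tiled sequence (start at column 12) and apply k<->p; o and x stay.
Row 10 as worked: k k k p p k p p k k k p
Stitch 10 in working order -> k

== STITCH ==
k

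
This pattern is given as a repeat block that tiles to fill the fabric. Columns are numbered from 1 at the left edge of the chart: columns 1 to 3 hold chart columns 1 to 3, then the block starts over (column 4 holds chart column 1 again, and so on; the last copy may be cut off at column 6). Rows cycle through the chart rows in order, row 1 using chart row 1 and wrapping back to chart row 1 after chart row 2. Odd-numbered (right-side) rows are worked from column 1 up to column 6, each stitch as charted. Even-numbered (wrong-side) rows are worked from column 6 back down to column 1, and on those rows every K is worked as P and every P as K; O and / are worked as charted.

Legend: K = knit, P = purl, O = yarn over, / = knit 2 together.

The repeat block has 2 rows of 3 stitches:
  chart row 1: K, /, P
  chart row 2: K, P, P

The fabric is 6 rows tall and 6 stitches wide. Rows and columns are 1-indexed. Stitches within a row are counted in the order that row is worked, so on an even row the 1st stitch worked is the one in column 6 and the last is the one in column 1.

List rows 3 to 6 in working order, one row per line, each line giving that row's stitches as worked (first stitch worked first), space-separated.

Row 3: chart row 1, RS - tile across columns 1-6 and work as-is.
Row 4: chart row 2, WS - tiled (columns 1-6): K P P K P P; work from column 6 back to 1 with K<->P swapped.
Row 5: chart row 1, RS - tile across columns 1-6 and work as-is.
Row 6: chart row 2, WS - tiled (columns 1-6): K P P K P P; work from column 6 back to 1 with K<->P swapped.

== ROWS AS WORKED ==
K / P K / P
K K P K K P
K / P K / P
K K P K K P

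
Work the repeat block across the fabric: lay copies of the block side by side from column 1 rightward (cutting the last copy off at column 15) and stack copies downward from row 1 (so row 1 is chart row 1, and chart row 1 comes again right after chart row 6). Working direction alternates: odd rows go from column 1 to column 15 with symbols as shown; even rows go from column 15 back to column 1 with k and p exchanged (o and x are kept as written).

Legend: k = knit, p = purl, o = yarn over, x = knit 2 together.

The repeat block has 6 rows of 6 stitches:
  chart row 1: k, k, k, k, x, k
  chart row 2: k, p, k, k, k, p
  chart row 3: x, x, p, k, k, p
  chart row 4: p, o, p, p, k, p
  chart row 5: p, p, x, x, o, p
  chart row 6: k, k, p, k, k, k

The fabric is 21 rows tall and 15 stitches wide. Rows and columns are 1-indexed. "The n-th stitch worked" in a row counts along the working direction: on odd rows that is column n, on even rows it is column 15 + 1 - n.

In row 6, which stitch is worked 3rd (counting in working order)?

== STITCH ==
p

Derivation:
For row 6: chart row = ((6-1) mod 6) + 1 = 6; this is a WS (even) row.
Chart row 6 tiled across columns 1-15: k k p k k k k k p k k k k k p
Wrong side: read the tiled row from column 15 down to 1 and exchange k with p (leave o, x).
Row 6 as worked: k p p p p p k p p p p p k p p
The 3rd stitch worked is p.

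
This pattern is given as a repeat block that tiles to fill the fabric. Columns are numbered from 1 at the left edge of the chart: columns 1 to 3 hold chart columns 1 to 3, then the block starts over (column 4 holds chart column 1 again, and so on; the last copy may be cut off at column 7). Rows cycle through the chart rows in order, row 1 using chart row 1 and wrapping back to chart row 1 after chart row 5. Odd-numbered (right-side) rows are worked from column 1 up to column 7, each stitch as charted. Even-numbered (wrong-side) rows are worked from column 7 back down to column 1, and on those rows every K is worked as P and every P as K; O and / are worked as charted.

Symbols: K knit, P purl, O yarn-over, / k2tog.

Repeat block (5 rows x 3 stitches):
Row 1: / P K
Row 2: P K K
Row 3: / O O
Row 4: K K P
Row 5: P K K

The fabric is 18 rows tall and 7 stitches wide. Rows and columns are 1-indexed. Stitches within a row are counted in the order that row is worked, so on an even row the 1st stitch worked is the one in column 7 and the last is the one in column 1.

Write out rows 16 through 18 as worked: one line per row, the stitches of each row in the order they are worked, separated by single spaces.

Row 16: chart row 1, WS - tiled (columns 1-7): / P K / P K /; work from column 7 back to 1 with K<->P swapped.
Row 17: chart row 2, RS - tile across columns 1-7 and work as-is.
Row 18: chart row 3, WS - tiled (columns 1-7): / O O / O O /; work from column 7 back to 1 with K<->P swapped.

Rows as worked:
/ P K / P K /
P K K P K K P
/ O O / O O /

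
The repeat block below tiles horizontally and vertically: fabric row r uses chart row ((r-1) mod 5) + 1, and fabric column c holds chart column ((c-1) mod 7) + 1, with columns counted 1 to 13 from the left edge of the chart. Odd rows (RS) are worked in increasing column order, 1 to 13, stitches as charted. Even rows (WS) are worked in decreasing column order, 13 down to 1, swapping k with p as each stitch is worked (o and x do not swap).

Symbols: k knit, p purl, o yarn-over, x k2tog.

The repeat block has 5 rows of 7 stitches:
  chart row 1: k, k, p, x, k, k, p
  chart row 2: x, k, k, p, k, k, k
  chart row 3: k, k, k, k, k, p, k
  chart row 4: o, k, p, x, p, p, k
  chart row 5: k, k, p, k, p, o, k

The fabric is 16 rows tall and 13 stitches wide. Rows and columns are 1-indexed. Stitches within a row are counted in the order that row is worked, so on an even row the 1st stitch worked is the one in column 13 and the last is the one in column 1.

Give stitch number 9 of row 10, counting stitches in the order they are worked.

== STITCH ==
k

Derivation:
Row 10 uses chart row ((10-1) mod 5)+1 = 5. Row 10 is even, so WS.
Chart row 5 tiled across columns 1-13: k k p k p o k k k p k p o
Wrong side: read the tiled row from column 13 down to 1 and exchange k with p (leave o, x).
Row 10 as worked: o k p k p p p o k p k p p
The 9th stitch worked is k.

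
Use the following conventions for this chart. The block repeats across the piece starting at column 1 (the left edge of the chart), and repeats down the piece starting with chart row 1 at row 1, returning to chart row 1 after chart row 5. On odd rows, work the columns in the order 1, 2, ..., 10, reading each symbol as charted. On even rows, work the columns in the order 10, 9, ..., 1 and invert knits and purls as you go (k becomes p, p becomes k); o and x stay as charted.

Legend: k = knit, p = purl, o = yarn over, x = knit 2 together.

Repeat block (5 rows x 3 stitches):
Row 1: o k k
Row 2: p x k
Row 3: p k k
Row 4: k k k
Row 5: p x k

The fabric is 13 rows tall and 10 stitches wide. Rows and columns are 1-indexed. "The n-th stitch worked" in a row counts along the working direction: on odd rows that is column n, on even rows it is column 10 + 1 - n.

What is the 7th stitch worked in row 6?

Stitch:
o

Derivation:
Row 6: (6-1) mod 5 = 0, so use chart row 1. Even row -> WS.
Chart row 1 tiled across columns 1-10: o k k o k k o k k o
WS row: flip the tiled sequence (start at column 10) and apply k<->p; o and x stay.
Row 6 as worked: o p p o p p o p p o
Counting 7 along the worked row gives o.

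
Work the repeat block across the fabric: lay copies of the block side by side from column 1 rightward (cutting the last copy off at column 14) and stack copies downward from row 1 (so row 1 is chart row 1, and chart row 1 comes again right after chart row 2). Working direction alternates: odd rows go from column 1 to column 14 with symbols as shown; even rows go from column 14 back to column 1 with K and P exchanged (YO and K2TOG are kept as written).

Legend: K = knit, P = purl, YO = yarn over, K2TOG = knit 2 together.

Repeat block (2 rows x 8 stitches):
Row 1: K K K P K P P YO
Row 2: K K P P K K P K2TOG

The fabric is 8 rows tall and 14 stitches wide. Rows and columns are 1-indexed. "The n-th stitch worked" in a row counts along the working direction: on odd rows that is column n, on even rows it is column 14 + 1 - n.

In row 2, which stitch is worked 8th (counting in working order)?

== STITCH ==
K

Derivation:
For row 2: chart row = ((2-1) mod 2) + 1 = 2; this is a WS (even) row.
Chart row 2 tiled across columns 1-14: K K P P K K P K2TOG K K P P K K
Wrong side: read the tiled row from column 14 down to 1 and exchange K with P (leave YO, K2TOG).
Row 2 as worked: P P K K P P K2TOG K P P K K P P
The 8th stitch worked is K.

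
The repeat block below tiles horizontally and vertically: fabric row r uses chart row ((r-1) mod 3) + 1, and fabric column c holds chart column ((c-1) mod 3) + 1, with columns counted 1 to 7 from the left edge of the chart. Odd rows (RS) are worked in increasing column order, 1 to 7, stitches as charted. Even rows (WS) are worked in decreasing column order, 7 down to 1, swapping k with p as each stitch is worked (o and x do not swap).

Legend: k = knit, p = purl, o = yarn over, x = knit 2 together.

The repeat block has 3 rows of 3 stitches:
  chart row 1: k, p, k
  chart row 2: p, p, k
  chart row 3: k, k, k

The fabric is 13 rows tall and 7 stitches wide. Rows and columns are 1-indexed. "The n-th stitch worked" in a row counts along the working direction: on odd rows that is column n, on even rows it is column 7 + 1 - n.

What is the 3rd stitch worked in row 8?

For row 8: chart row = ((8-1) mod 3) + 1 = 2; this is a WS (even) row.
Chart row 2 tiled across columns 1-7: p p k p p k p
WS row: flip the tiled sequence (start at column 7) and apply k<->p; o and x stay.
Row 8 as worked: k p k k p k k
Counting 3 along the worked row gives k.

== STITCH ==
k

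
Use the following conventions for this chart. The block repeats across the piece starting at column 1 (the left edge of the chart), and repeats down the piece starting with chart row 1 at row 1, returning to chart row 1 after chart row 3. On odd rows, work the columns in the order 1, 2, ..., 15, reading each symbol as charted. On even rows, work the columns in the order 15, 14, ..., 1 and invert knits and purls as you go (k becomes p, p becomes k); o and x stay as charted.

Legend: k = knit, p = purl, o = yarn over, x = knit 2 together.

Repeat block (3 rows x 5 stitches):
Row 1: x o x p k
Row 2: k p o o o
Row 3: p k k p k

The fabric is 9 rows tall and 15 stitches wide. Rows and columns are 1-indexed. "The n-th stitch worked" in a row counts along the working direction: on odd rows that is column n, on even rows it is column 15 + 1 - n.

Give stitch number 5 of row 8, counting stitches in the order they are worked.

Stitch:
p

Derivation:
For row 8: chart row = ((8-1) mod 3) + 1 = 2; this is a WS (even) row.
Chart row 2 tiled across columns 1-15: k p o o o k p o o o k p o o o
WS row: flip the tiled sequence (start at column 15) and apply k<->p; o and x stay.
Row 8 as worked: o o o k p o o o k p o o o k p
Counting 5 along the worked row gives p.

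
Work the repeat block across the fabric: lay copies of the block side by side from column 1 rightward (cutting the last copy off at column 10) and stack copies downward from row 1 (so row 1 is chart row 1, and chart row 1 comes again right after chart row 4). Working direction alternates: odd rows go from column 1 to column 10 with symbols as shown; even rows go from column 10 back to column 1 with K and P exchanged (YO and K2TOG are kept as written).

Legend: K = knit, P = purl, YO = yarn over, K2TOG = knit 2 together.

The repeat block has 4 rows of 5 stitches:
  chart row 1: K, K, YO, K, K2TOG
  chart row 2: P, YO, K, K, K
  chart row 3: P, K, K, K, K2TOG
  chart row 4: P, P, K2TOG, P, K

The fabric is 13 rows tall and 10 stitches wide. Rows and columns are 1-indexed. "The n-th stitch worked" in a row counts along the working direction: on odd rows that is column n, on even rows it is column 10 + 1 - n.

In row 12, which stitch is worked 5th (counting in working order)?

Row 12 uses chart row ((12-1) mod 4)+1 = 4. Row 12 is even, so WS.
Chart row 4 tiled across columns 1-10: P P K2TOG P K P P K2TOG P K
Wrong side: read the tiled row from column 10 down to 1 and exchange K with P (leave YO, K2TOG).
Row 12 as worked: P K K2TOG K K P K K2TOG K K
Stitch 5 in working order -> K

Result:
K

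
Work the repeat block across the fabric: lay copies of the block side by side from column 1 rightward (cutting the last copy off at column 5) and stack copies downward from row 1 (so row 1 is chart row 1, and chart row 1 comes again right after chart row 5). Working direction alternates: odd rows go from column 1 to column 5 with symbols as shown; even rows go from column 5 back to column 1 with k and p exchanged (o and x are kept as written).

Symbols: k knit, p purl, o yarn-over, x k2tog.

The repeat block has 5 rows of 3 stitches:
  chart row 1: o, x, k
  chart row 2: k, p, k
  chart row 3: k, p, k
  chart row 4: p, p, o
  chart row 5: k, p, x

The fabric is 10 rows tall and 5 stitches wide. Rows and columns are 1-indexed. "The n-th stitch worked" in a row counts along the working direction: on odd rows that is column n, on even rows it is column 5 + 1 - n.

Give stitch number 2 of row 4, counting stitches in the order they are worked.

Result:
k

Derivation:
For row 4: chart row = ((4-1) mod 5) + 1 = 4; this is a WS (even) row.
Chart row 4 tiled across columns 1-5: p p o p p
Wrong side: read the tiled row from column 5 down to 1 and exchange k with p (leave o, x).
Row 4 as worked: k k o k k
Stitch 2 in working order -> k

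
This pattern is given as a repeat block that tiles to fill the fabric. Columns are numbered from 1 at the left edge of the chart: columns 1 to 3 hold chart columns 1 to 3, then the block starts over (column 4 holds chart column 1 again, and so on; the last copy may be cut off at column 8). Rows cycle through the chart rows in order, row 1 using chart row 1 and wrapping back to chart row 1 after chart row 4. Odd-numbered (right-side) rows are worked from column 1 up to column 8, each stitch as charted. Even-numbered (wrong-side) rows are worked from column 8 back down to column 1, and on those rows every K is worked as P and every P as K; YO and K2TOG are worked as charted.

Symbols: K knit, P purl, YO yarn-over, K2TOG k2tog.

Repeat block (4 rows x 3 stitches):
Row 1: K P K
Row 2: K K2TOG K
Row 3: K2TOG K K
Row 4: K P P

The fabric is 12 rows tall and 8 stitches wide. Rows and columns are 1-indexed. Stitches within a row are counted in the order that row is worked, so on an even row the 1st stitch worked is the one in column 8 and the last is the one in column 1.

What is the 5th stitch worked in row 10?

Result:
P

Derivation:
Row 10 uses chart row ((10-1) mod 4)+1 = 2. Row 10 is even, so WS.
Chart row 2 tiled across columns 1-8: K K2TOG K K K2TOG K K K2TOG
WS row: flip the tiled sequence (start at column 8) and apply K<->P; YO and K2TOG stay.
Row 10 as worked: K2TOG P P K2TOG P P K2TOG P
Stitch 5 in working order -> P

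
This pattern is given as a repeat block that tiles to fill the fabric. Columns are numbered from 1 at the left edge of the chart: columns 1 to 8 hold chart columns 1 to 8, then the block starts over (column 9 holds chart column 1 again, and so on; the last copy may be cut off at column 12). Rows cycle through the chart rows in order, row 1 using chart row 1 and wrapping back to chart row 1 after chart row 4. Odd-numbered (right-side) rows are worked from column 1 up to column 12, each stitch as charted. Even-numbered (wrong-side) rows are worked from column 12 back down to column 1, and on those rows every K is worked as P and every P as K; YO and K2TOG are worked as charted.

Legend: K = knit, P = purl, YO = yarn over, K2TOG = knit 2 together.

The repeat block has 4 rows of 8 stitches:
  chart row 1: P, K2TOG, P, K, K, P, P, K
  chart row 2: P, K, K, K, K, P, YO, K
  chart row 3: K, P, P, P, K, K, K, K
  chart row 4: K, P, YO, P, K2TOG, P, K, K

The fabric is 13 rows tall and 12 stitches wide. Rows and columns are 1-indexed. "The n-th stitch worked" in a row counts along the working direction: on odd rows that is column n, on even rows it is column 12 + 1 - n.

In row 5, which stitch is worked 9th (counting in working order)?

== STITCH ==
P

Derivation:
Row 5 uses chart row ((5-1) mod 4)+1 = 1. Row 5 is odd, so RS.
Chart row 1 tiled across columns 1-12: P K2TOG P K K P P K P K2TOG P K
RS row: no reversal, no swap; stitch n worked = column n.
Counting 9 along the worked row gives P.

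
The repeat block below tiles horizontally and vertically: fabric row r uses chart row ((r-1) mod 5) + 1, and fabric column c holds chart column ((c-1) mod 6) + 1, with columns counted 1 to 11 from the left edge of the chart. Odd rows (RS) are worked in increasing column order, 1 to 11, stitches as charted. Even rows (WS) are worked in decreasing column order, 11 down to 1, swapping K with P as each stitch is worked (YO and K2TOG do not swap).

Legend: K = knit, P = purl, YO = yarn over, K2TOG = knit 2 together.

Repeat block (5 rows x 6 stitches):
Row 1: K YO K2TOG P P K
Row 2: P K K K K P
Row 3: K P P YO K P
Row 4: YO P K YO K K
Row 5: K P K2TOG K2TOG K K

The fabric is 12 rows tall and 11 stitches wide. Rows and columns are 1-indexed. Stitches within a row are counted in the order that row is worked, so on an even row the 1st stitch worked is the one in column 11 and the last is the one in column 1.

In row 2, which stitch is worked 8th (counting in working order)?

Result:
P

Derivation:
Row 2 uses chart row ((2-1) mod 5)+1 = 2. Row 2 is even, so WS.
Chart row 2 tiled across columns 1-11: P K K K K P P K K K K
Wrong side: read the tiled row from column 11 down to 1 and exchange K with P (leave YO, K2TOG).
Row 2 as worked: P P P P K K P P P P K
Stitch 8 in working order -> P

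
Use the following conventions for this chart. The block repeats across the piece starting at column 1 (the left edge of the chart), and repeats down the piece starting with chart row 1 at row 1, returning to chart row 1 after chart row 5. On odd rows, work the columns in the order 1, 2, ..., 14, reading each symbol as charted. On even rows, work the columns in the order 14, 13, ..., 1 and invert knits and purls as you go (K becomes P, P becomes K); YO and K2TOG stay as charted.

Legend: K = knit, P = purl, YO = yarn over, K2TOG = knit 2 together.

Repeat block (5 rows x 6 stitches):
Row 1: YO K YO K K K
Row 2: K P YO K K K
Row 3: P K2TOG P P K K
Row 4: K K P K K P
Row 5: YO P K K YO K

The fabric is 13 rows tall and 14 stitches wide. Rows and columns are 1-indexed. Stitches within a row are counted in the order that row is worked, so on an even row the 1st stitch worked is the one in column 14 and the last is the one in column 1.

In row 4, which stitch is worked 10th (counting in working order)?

Row 4 uses chart row ((4-1) mod 5)+1 = 4. Row 4 is even, so WS.
Chart row 4 tiled across columns 1-14: K K P K K P K K P K K P K K
Wrong side: read the tiled row from column 14 down to 1 and exchange K with P (leave YO, K2TOG).
Row 4 as worked: P P K P P K P P K P P K P P
Stitch 10 in working order -> P

== STITCH ==
P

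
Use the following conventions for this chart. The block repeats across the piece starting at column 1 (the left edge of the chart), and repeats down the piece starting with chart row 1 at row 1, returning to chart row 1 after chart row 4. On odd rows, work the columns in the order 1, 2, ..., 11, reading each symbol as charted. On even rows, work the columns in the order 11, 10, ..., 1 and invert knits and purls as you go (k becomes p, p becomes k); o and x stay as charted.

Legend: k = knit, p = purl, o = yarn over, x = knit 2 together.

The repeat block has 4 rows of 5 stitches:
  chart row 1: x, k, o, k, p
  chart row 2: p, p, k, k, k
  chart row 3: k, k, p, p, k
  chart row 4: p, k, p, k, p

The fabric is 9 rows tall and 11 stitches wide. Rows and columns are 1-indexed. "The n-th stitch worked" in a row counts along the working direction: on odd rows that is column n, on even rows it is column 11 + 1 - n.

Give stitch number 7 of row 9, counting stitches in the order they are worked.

Stitch:
k

Derivation:
Row 9 uses chart row ((9-1) mod 4)+1 = 1. Row 9 is odd, so RS.
Chart row 1 tiled across columns 1-11: x k o k p x k o k p x
RS row: no reversal, no swap; stitch n worked = column n.
Stitch 7 in working order -> k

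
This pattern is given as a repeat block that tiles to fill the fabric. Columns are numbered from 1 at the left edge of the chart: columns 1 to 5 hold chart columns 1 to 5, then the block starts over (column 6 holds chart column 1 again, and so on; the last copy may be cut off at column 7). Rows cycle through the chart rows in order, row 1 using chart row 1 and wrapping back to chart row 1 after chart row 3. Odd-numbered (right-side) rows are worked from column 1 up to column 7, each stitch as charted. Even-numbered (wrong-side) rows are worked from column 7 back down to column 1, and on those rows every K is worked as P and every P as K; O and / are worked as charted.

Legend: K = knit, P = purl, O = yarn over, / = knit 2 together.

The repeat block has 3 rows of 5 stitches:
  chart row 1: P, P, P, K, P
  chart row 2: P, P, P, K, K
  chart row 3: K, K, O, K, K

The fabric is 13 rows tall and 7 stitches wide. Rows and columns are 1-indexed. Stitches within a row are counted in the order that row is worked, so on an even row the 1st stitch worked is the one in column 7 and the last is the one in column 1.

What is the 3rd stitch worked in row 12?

== STITCH ==
P

Derivation:
For row 12: chart row = ((12-1) mod 3) + 1 = 3; this is a WS (even) row.
Chart row 3 tiled across columns 1-7: K K O K K K K
WS row: flip the tiled sequence (start at column 7) and apply K<->P; O and / stay.
Row 12 as worked: P P P P O P P
Counting 3 along the worked row gives P.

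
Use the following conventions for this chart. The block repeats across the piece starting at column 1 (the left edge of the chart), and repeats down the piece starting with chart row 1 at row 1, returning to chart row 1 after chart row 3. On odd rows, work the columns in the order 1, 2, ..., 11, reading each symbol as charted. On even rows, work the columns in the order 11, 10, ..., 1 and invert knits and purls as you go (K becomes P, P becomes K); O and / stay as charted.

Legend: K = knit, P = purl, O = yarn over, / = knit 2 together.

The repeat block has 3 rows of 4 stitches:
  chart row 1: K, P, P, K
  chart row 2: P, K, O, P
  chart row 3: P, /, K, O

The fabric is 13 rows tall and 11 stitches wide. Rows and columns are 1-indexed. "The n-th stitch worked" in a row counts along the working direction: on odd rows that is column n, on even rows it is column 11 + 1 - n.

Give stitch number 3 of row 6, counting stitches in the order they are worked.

== STITCH ==
K

Derivation:
Row 6 uses chart row ((6-1) mod 3)+1 = 3. Row 6 is even, so WS.
Chart row 3 tiled across columns 1-11: P / K O P / K O P / K
WS row: flip the tiled sequence (start at column 11) and apply K<->P; O and / stay.
Row 6 as worked: P / K O P / K O P / K
The 3rd stitch worked is K.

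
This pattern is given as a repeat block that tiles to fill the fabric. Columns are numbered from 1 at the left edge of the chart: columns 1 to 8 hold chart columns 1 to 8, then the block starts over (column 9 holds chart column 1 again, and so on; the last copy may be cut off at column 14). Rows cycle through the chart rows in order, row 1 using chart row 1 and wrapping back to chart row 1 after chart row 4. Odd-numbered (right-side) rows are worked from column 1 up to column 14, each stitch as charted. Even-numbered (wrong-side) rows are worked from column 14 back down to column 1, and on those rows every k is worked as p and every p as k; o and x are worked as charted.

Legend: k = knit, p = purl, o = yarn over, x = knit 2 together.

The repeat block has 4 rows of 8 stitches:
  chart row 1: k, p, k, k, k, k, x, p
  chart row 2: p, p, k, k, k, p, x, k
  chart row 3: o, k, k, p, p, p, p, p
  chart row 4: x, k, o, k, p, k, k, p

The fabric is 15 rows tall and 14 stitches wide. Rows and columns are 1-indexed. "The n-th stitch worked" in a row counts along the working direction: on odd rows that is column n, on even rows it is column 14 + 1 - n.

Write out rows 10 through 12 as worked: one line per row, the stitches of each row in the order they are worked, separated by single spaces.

Row 10: chart row 2, WS - tiled (columns 1-14): p p k k k p x k p p k k k p; work from column 14 back to 1 with k<->p swapped.
Row 11: chart row 3, RS - tile across columns 1-14 and work as-is.
Row 12: chart row 4, WS - tiled (columns 1-14): x k o k p k k p x k o k p k; work from column 14 back to 1 with k<->p swapped.

== ROWS AS WORKED ==
k p p p k k p x k p p p k k
o k k p p p p p o k k p p p
p k p o p x k p p k p o p x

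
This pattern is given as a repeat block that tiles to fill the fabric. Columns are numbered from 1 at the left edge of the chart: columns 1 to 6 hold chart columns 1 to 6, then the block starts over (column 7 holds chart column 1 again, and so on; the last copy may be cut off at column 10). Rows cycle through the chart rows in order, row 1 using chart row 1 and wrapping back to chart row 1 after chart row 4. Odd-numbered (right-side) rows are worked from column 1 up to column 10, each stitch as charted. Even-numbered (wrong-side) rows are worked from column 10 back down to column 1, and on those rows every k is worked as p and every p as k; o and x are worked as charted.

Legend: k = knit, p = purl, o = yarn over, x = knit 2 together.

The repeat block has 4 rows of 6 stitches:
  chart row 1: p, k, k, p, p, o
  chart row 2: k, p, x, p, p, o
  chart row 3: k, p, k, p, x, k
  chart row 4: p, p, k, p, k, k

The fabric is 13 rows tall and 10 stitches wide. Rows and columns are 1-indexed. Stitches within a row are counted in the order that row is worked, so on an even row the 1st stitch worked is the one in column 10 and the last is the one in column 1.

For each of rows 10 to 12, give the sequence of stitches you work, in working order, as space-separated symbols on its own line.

Result:
k x k p o k k x k p
k p k p x k k p k p
k p k k p p k p k k

Derivation:
Row 10: chart row 2, WS - tiled (columns 1-10): k p x p p o k p x p; work from column 10 back to 1 with k<->p swapped.
Row 11: chart row 3, RS - tile across columns 1-10 and work as-is.
Row 12: chart row 4, WS - tiled (columns 1-10): p p k p k k p p k p; work from column 10 back to 1 with k<->p swapped.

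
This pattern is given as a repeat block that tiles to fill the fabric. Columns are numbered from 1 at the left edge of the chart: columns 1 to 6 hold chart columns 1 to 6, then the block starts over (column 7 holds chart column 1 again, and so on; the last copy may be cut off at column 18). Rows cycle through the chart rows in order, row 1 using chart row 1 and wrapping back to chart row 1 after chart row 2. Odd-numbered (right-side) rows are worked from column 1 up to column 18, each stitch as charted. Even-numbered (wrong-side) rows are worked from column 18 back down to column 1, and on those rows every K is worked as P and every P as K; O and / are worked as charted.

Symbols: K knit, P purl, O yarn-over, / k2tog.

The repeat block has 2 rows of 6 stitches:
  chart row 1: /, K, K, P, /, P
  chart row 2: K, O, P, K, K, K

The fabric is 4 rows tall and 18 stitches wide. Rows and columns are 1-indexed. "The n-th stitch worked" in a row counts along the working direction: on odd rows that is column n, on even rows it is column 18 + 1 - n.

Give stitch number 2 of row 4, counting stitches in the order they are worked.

Row 4 uses chart row ((4-1) mod 2)+1 = 2. Row 4 is even, so WS.
Chart row 2 tiled across columns 1-18: K O P K K K K O P K K K K O P K K K
WS row: flip the tiled sequence (start at column 18) and apply K<->P; O and / stay.
Row 4 as worked: P P P K O P P P P K O P P P P K O P
The 2nd stitch worked is P.

== STITCH ==
P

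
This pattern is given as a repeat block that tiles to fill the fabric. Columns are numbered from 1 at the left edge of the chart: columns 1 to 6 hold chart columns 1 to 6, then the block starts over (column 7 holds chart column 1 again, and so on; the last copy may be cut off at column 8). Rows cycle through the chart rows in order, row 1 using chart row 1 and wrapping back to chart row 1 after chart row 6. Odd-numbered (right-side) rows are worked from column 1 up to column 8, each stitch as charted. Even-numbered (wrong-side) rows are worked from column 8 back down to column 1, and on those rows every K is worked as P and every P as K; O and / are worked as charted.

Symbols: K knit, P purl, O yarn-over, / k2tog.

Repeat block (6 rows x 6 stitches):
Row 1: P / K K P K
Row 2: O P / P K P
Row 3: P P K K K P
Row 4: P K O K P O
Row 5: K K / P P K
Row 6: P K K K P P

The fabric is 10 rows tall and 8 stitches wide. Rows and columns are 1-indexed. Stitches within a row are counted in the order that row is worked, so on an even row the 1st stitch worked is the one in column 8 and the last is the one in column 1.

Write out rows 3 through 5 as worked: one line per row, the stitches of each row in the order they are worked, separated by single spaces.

Row 3: chart row 3, RS - tile across columns 1-8 and work as-is.
Row 4: chart row 4, WS - tiled (columns 1-8): P K O K P O P K; work from column 8 back to 1 with K<->P swapped.
Row 5: chart row 5, RS - tile across columns 1-8 and work as-is.

Rows as worked:
P P K K K P P P
P K O K P O P K
K K / P P K K K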